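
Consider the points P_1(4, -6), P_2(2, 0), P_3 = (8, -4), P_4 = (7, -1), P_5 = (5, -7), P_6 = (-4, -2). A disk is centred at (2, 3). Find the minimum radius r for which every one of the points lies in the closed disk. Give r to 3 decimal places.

The required radius is the distance from (2, 3) to the farthest point.
Squared distances: 85, 9, 85, 41, 109, 61.
Maximum is 109, attained at P_5.
r = √109 ≈ 10.440.

10.440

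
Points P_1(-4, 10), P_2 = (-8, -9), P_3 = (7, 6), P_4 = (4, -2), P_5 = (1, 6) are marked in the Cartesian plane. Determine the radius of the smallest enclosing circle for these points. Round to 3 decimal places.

The minimum enclosing circle is determined by three boundary points: P_1, P_2, P_3.
Their circumcentre is (-47/30, -13/30) with r² = 51649/450.
The farthest remaining point P_5 is at distance² 21589/450 ≤ 51649/450.
r = √(51649/450) ≈ 10.713.

10.713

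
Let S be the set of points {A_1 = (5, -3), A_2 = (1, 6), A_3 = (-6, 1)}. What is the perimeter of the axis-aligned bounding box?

40

Width = max x − min x = 5 − (-6) = 11.
Height = max y − min y = 6 − (-3) = 9.
Perimeter = 2(11 + 9) = 40.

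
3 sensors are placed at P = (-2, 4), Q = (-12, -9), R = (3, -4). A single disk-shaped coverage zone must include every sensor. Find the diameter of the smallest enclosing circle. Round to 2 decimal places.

Side lengths²: PQ² = 269, PR² = 89, QR² = 250.
Since PQ² = 269 < 250 + 89 = 339, the triangle is acute, so the smallest enclosing circle is the circumcircle.
Circumcentre = (-315/58, -215/58), r² = 119705/1682.
Diameter = 2r = 2√(119705/1682) ≈ 16.87.

16.87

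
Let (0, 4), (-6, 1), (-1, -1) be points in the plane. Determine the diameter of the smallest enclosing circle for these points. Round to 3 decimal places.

Call the three points A, B, C in the order given.
Side lengths²: AB² = 45, AC² = 26, BC² = 29.
Since AB² = 45 < 29 + 26 = 55, the triangle is acute, so the smallest enclosing circle is the circumcircle.
Circumcentre = (-49/18, 35/18), r² = 1885/162.
Diameter = 2r = 2√(1885/162) ≈ 6.822.

6.822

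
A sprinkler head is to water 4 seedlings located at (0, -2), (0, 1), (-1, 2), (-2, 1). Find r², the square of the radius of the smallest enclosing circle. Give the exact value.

4.25

A smallest enclosing disk is always determined by at most three of the input points on its boundary.
The farthest pair is (0, -2)–(-1, 2) with squared distance 17. The circle on this segment as diameter has centre (-0.5, 0) and r² = 17/4 = 4.25.
Check (0, 1): distance² to centre = 1.25 ≤ 4.25, so it lies inside.
All remaining points lie in this disk, and no smaller disk contains both endpoints, so this is the minimum enclosing circle.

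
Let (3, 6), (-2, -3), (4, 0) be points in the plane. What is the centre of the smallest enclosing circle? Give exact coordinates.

Call the three points A, B, C in the order given.
Side lengths²: AB² = 106, AC² = 37, BC² = 45.
Since AB² = 106 ≥ 45 + 37 = 82, the angle opposite AB is not acute, so the smallest enclosing circle has AB as diameter.
Centre = midpoint of AB = (0.5, 1.5), r² = 106/4 = 26.5.
Centre = (0.5, 1.5).

(0.5, 1.5)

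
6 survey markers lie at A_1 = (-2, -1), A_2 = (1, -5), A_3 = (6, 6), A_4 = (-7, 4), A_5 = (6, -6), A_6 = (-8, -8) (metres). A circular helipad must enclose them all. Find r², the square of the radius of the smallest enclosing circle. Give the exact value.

The farthest pair is A_3–A_6 with squared distance 392. The circle on this segment as diameter has centre (-1, -1) and r² = 392/4 = 98.
Check A_1: distance² to centre = 1 ≤ 98, so it lies inside.
All remaining points lie in this disk, and no smaller disk contains both endpoints, so this is the minimum enclosing circle.

98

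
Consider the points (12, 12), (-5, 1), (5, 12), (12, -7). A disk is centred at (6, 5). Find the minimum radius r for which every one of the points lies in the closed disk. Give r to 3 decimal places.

13.416

The required radius is the distance from (6, 5) to the farthest point.
Squared distances: 85, 137, 50, 180.
Maximum is 180, attained at (12, -7).
r = √180 ≈ 13.416.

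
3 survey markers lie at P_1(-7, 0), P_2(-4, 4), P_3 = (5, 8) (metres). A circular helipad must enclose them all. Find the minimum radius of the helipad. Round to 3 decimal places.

7.211

Side lengths²: P_1P_2² = 25, P_1P_3² = 208, P_2P_3² = 97.
Since P_1P_3² = 208 ≥ 97 + 25 = 122, the angle opposite P_1P_3 is not acute, so the smallest enclosing circle has P_1P_3 as diameter.
Centre = midpoint of P_1P_3 = (-1, 4), r² = 208/4 = 52.
r = √52 ≈ 7.211.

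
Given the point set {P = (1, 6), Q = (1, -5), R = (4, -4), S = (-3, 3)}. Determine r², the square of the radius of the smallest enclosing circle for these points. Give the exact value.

30.25

The minimum enclosing circle of a finite set is fixed by two of the points (as a diameter) or three (as a circumcircle).
The farthest pair is P–Q with squared distance 121. The circle on this segment as diameter has centre (1, 0.5) and r² = 121/4 = 30.25.
Check R: distance² to centre = 29.25 ≤ 30.25, so it lies inside.
All remaining points lie in this disk, and no smaller disk contains both endpoints, so this is the minimum enclosing circle.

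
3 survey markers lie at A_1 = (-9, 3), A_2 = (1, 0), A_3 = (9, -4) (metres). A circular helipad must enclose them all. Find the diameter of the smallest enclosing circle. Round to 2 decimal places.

Side lengths²: A_1A_2² = 109, A_1A_3² = 373, A_2A_3² = 80.
Since A_1A_3² = 373 ≥ 109 + 80 = 189, the angle opposite A_1A_3 is not acute, so the smallest enclosing circle has A_1A_3 as diameter.
Centre = midpoint of A_1A_3 = (0, -0.5), r² = 373/4 = 93.25.
Diameter = 2r = 2√(93.25) ≈ 19.31.

19.31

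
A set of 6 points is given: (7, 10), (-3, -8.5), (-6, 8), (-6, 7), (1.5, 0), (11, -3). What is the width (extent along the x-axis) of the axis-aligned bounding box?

17

max x = 11, min x = -6, so width = 17.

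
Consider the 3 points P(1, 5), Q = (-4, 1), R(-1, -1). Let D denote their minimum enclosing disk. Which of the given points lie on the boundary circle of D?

P, Q, R

Side lengths²: PQ² = 41, PR² = 40, QR² = 13.
Since PQ² = 41 < 40 + 13 = 53, the triangle is acute, so the smallest enclosing circle is the circumcircle.
Circumcentre = (-21/22, 51/22), r² = 2665/242.
The points at distance exactly r from the centre are P, Q, R — 3 points.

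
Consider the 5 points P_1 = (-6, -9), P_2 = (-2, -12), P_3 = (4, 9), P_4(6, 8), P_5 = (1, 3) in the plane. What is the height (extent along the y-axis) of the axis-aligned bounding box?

max y = 9, min y = -12, so height = 21.

21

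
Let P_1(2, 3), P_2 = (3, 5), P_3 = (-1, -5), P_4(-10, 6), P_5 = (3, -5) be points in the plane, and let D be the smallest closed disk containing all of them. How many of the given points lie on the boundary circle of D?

A smallest enclosing disk is always determined by at most three of the input points on its boundary.
The farthest pair is P_4–P_5 with squared distance 290. The circle on this segment as diameter has centre (-3.5, 0.5) and r² = 290/4 = 72.5.
Check P_1: distance² to centre = 36.5 ≤ 72.5, so it lies inside.
All remaining points lie in this disk, and no smaller disk contains both endpoints, so this is the minimum enclosing circle.
The points at distance exactly r from the centre are P_4, P_5 — 2 points.

2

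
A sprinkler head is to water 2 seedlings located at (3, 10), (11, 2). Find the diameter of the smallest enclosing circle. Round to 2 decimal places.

11.31

The smallest circle enclosing two points has them as diameter endpoints.
Centre = midpoint = (7, 6); r² = |(3, 10)−(11, 2)|²/4 = 128/4 = 32.
Diameter = 2r = 2√32 ≈ 11.31.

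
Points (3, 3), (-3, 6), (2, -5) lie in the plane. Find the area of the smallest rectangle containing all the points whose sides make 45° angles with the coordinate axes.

72

In coordinates u = x + y, v = x − y the rectangle is axis-aligned; the map (x,y)→(u,v) scales areas by 2.
u-values: 6, 3, -3; range = 6 − (-3) = 9.
v-values: 0, -9, 7; range = 7 − (-9) = 16.
Area = (9 × 16) / 2 = 72.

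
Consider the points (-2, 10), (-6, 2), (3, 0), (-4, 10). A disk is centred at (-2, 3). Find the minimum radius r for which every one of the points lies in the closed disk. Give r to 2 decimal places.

The required radius is the distance from (-2, 3) to the farthest point.
Squared distances: 49, 17, 34, 53.
Maximum is 53, attained at (-4, 10).
r = √53 ≈ 7.28.

7.28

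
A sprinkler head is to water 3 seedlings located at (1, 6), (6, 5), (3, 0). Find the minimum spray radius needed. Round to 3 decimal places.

3.358

Call the three points A, B, C in the order given.
Side lengths²: AB² = 26, AC² = 40, BC² = 34.
Since AC² = 40 < 34 + 26 = 60, the triangle is acute, so the smallest enclosing circle is the circumcircle.
Circumcentre = (43/14, 47/14), r² = 1105/98.
r = √(1105/98) ≈ 3.358.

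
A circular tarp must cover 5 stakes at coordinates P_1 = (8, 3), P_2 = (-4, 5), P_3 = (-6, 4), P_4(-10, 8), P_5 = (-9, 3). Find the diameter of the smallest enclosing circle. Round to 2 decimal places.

A smallest enclosing disk is always determined by at most three of the input points on its boundary.
The farthest pair is P_1–P_4 with squared distance 349. The circle on this segment as diameter has centre (-1, 5.5) and r² = 349/4 = 87.25.
Check P_2: distance² to centre = 9.25 ≤ 87.25, so it lies inside.
All remaining points lie in this disk, and no smaller disk contains both endpoints, so this is the minimum enclosing circle.
Diameter = 2r = 2√(87.25) ≈ 18.68.

18.68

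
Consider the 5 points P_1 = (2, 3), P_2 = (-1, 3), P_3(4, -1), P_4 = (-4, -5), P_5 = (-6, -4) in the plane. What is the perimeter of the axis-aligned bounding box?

36

Width = max x − min x = 4 − (-6) = 10.
Height = max y − min y = 3 − (-5) = 8.
Perimeter = 2(10 + 8) = 36.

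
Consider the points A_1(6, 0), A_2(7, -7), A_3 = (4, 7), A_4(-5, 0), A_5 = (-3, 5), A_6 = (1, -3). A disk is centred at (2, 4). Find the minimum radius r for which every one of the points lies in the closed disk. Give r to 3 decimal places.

12.083

The required radius is the distance from (2, 4) to the farthest point.
Squared distances: 32, 146, 13, 65, 26, 50.
Maximum is 146, attained at A_2.
r = √146 ≈ 12.083.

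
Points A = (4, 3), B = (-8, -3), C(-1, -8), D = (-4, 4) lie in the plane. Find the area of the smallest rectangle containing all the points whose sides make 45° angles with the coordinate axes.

In coordinates u = x + y, v = x − y the rectangle is axis-aligned; the map (x,y)→(u,v) scales areas by 2.
u-values: 7, -11, -9, 0; range = 7 − (-11) = 18.
v-values: 1, -5, 7, -8; range = 7 − (-8) = 15.
Area = (18 × 15) / 2 = 135.

135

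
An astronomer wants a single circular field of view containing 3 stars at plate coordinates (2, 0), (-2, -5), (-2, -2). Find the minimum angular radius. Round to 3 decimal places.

3.202

Call the three points A, B, C in the order given.
Side lengths²: AB² = 41, AC² = 20, BC² = 9.
Since AB² = 41 ≥ 20 + 9 = 29, the angle opposite AB is not acute, so the smallest enclosing circle has AB as diameter.
Centre = midpoint of AB = (0, -2.5), r² = 41/4 = 10.25.
r = √(10.25) ≈ 3.202.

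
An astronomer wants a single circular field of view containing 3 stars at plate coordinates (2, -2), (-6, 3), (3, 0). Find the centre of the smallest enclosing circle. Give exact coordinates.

Call the three points A, B, C in the order given.
Side lengths²: AB² = 89, AC² = 5, BC² = 90.
Since BC² = 90 < 89 + 5 = 94, the triangle is acute, so the smallest enclosing circle is the circumcircle.
Circumcentre = (-23/14, 15/14), r² = 2225/98.
Centre = (-23/14, 15/14).

(-23/14, 15/14)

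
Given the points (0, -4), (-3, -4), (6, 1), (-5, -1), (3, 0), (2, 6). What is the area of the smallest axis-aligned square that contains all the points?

The bounding box has width 11 and height 10.
An axis-aligned square enclosing the set must have side ≥ max(width, height).
So the minimum side is max(11, 10) = 11.
Area = 11² = 121.

121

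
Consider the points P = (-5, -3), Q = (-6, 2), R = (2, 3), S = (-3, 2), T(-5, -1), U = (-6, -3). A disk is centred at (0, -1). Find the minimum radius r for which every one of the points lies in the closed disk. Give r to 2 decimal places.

6.71

The required radius is the distance from (0, -1) to the farthest point.
Squared distances: 29, 45, 20, 18, 25, 40.
Maximum is 45, attained at Q.
r = √45 ≈ 6.71.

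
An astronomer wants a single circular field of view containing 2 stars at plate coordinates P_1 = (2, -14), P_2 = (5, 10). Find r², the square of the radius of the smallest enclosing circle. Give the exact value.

146.25

The smallest circle enclosing two points has them as diameter endpoints.
Centre = midpoint = (3.5, -2); r² = |P_1P_2|²/4 = 585/4 = 146.25.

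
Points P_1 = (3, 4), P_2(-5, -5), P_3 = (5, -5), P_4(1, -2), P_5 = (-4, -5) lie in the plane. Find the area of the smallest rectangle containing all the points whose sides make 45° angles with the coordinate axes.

93.5

In coordinates u = x + y, v = x − y the rectangle is axis-aligned; the map (x,y)→(u,v) scales areas by 2.
u-values: 7, -10, 0, -1, -9; range = 7 − (-10) = 17.
v-values: -1, 0, 10, 3, 1; range = 10 − (-1) = 11.
Area = (17 × 11) / 2 = 93.5.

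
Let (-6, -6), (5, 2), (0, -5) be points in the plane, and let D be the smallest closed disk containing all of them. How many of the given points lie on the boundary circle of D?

2

Call the three points A, B, C in the order given.
Side lengths²: AB² = 185, AC² = 37, BC² = 74.
Since AB² = 185 ≥ 74 + 37 = 111, the angle opposite AB is not acute, so the smallest enclosing circle has AB as diameter.
Centre = midpoint of AB = (-0.5, -2), r² = 185/4 = 46.25.
The points at distance exactly r from the centre are (-6, -6), (5, 2) — 2 points.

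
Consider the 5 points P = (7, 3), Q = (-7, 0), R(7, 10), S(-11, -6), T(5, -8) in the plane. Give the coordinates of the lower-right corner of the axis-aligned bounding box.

(7, -8)

x-range [-11, 7], y-range [-8, 10].
The lower-right corner is (7, -8).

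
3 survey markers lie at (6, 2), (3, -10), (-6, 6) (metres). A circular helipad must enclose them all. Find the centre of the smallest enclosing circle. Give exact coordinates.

Call the three points A, B, C in the order given.
Side lengths²: AB² = 153, AC² = 160, BC² = 337.
Since BC² = 337 ≥ 160 + 153 = 313, the angle opposite BC is not acute, so the smallest enclosing circle has BC as diameter.
Centre = midpoint of BC = (-1.5, -2), r² = 337/4 = 84.25.
Centre = (-1.5, -2).

(-1.5, -2)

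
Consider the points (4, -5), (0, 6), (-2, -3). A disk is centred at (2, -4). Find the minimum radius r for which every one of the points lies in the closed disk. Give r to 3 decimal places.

10.198

The required radius is the distance from (2, -4) to the farthest point.
Squared distances: 5, 104, 17.
Maximum is 104, attained at (0, 6).
r = √104 ≈ 10.198.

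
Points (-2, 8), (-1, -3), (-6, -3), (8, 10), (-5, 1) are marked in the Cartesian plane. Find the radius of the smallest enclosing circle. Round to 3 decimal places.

9.552

The farthest pair is (-6, -3)–(8, 10) with squared distance 365. The circle on this segment as diameter has centre (1, 3.5) and r² = 365/4 = 91.25.
Check (-2, 8): distance² to centre = 29.25 ≤ 91.25, so it lies inside.
All remaining points lie in this disk, and no smaller disk contains both endpoints, so this is the minimum enclosing circle.
r = √(91.25) ≈ 9.552.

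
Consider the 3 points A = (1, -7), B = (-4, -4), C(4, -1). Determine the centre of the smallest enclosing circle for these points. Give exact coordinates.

Side lengths²: AB² = 34, AC² = 45, BC² = 73.
Since BC² = 73 < 45 + 34 = 79, the triangle is acute, so the smallest enclosing circle is the circumcircle.
Circumcentre = (3/26, -73/26), r² = 6205/338.
Centre = (3/26, -73/26).

(3/26, -73/26)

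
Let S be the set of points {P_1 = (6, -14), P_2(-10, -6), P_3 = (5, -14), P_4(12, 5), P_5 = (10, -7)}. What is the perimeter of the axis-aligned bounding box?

82

Width = max x − min x = 12 − (-10) = 22.
Height = max y − min y = 5 − (-14) = 19.
Perimeter = 2(22 + 19) = 82.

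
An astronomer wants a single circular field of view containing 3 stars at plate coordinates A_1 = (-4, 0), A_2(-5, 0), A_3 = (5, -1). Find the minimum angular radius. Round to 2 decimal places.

5.02

Side lengths²: A_1A_2² = 1, A_1A_3² = 82, A_2A_3² = 101.
Since A_2A_3² = 101 ≥ 82 + 1 = 83, the angle opposite A_2A_3 is not acute, so the smallest enclosing circle has A_2A_3 as diameter.
Centre = midpoint of A_2A_3 = (0, -0.5), r² = 101/4 = 25.25.
r = √(25.25) ≈ 5.02.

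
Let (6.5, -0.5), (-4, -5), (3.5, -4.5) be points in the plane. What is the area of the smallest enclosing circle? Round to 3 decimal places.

102.494

Call the three points A, B, C in the order given.
Side lengths²: AB² = 130.5, AC² = 25, BC² = 56.5.
Since AB² = 130.5 ≥ 56.5 + 25 = 81.5, the angle opposite AB is not acute, so the smallest enclosing circle has AB as diameter.
Centre = midpoint of AB = (1.25, -2.75), r² = 130.5/4 = 32.625.
Area = π·r² = π·32.625 ≈ 102.494.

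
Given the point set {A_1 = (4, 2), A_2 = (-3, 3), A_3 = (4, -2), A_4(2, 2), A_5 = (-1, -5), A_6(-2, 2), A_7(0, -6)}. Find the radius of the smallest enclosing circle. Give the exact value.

The minimum enclosing circle of a finite set is fixed by two of the points (as a diameter) or three (as a circumcircle).
The minimum enclosing circle is determined by three boundary points: A_1, A_2, A_7.
Their circumcentre is (0, -1) with r² = 25.
The farthest remaining point A_3 is at distance² 17 ≤ 25.
r = √25 = 5.

5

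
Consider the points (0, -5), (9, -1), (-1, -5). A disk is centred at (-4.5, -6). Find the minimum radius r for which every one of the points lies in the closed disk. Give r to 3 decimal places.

14.396

The required radius is the distance from (-4.5, -6) to the farthest point.
Squared distances: 21.25, 207.25, 13.25.
Maximum is 207.25, attained at (9, -1).
r = √(207.25) ≈ 14.396.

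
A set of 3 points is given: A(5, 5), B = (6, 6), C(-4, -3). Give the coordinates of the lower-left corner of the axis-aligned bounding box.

(-4, -3)

x-range [-4, 6], y-range [-3, 6].
The lower-left corner is (-4, -3).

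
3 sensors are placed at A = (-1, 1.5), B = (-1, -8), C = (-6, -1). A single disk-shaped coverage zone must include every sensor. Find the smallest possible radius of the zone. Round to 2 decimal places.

4.81

Side lengths²: AB² = 90.25, AC² = 31.25, BC² = 74.
Since AB² = 90.25 < 74 + 31.25 = 105.25, the triangle is acute, so the smallest enclosing circle is the circumcircle.
Circumcentre = (-1.75, -3.25), r² = 23.125.
r = √(23.125) ≈ 4.81.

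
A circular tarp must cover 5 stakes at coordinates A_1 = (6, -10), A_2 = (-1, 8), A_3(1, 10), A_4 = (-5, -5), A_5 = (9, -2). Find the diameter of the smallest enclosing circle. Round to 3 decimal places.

20.616

The farthest pair is A_1–A_3 with squared distance 425. The circle on this segment as diameter has centre (3.5, 0) and r² = 425/4 = 106.25.
Check A_2: distance² to centre = 84.25 ≤ 106.25, so it lies inside.
All remaining points lie in this disk, and no smaller disk contains both endpoints, so this is the minimum enclosing circle.
Diameter = 2r = 2√(106.25) ≈ 20.616.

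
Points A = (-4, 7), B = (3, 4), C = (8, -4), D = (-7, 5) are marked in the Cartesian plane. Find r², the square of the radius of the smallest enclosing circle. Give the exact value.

76.5

A smallest enclosing disk is always determined by at most three of the input points on its boundary.
The farthest pair is C–D with squared distance 306. The circle on this segment as diameter has centre (0.5, 0.5) and r² = 306/4 = 76.5.
Check A: distance² to centre = 62.5 ≤ 76.5, so it lies inside.
All remaining points lie in this disk, and no smaller disk contains both endpoints, so this is the minimum enclosing circle.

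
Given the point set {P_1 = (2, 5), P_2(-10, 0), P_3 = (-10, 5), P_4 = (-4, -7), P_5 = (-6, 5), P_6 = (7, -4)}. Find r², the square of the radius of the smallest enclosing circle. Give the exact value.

92.5

The farthest pair is P_3–P_6 with squared distance 370. The circle on this segment as diameter has centre (-1.5, 0.5) and r² = 370/4 = 92.5.
Check P_1: distance² to centre = 32.5 ≤ 92.5, so it lies inside.
All remaining points lie in this disk, and no smaller disk contains both endpoints, so this is the minimum enclosing circle.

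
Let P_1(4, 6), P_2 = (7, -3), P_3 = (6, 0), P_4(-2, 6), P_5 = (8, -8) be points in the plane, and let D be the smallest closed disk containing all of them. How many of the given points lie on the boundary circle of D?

2

A smallest enclosing disk is always determined by at most three of the input points on its boundary.
The farthest pair is P_4–P_5 with squared distance 296. The circle on this segment as diameter has centre (3, -1) and r² = 296/4 = 74.
Check P_1: distance² to centre = 50 ≤ 74, so it lies inside.
All remaining points lie in this disk, and no smaller disk contains both endpoints, so this is the minimum enclosing circle.
The points at distance exactly r from the centre are P_4, P_5 — 2 points.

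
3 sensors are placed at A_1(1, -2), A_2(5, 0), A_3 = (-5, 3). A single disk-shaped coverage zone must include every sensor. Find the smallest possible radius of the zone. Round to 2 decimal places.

5.22

Side lengths²: A_1A_2² = 20, A_1A_3² = 61, A_2A_3² = 109.
Since A_2A_3² = 109 ≥ 61 + 20 = 81, the angle opposite A_2A_3 is not acute, so the smallest enclosing circle has A_2A_3 as diameter.
Centre = midpoint of A_2A_3 = (0, 1.5), r² = 109/4 = 27.25.
r = √(27.25) ≈ 5.22.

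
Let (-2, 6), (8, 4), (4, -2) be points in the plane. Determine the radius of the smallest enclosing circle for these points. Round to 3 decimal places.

5.407

Call the three points A, B, C in the order given.
Side lengths²: AB² = 104, AC² = 100, BC² = 52.
Since AB² = 104 < 100 + 52 = 152, the triangle is acute, so the smallest enclosing circle is the circumcircle.
Circumcentre = (45/17, 55/17), r² = 8450/289.
r = √(8450/289) ≈ 5.407.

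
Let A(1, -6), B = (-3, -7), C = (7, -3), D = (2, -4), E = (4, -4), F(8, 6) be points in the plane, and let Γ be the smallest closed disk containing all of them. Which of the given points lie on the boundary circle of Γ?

B, F

The minimum enclosing circle of a finite set is fixed by two of the points (as a diameter) or three (as a circumcircle).
The farthest pair is B–F with squared distance 290. The circle on this segment as diameter has centre (2.5, -0.5) and r² = 290/4 = 72.5.
Check A: distance² to centre = 32.5 ≤ 72.5, so it lies inside.
All remaining points lie in this disk, and no smaller disk contains both endpoints, so this is the minimum enclosing circle.
The points at distance exactly r from the centre are B, F — 2 points.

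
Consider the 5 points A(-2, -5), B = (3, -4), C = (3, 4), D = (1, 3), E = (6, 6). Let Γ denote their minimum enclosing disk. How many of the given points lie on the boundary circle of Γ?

By Welzl's lemma the MEC is supported by two points (diametrically opposite) or three points (on a circumcircle).
The farthest pair is A–E with squared distance 185. The circle on this segment as diameter has centre (2, 0.5) and r² = 185/4 = 46.25.
Check B: distance² to centre = 21.25 ≤ 46.25, so it lies inside.
All remaining points lie in this disk, and no smaller disk contains both endpoints, so this is the minimum enclosing circle.
The points at distance exactly r from the centre are A, E — 2 points.

2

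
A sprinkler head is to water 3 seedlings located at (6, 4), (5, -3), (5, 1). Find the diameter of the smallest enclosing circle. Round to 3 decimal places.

Call the three points A, B, C in the order given.
Side lengths²: AB² = 50, AC² = 10, BC² = 16.
Since AB² = 50 ≥ 16 + 10 = 26, the angle opposite AB is not acute, so the smallest enclosing circle has AB as diameter.
Centre = midpoint of AB = (5.5, 0.5), r² = 50/4 = 12.5.
Diameter = 2r = 2√(12.5) ≈ 7.071.

7.071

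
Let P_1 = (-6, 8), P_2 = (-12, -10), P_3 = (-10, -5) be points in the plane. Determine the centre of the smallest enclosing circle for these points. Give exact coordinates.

(-9, -1)

Side lengths²: P_1P_2² = 360, P_1P_3² = 185, P_2P_3² = 29.
Since P_1P_2² = 360 ≥ 185 + 29 = 214, the angle opposite P_1P_2 is not acute, so the smallest enclosing circle has P_1P_2 as diameter.
Centre = midpoint of P_1P_2 = (-9, -1), r² = 360/4 = 90.
Centre = (-9, -1).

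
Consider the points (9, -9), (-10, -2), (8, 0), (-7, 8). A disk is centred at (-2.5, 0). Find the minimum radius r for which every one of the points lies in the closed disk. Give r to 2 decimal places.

14.60

The required radius is the distance from (-2.5, 0) to the farthest point.
Squared distances: 213.25, 60.25, 110.25, 84.25.
Maximum is 213.25, attained at (9, -9).
r = √(213.25) ≈ 14.60.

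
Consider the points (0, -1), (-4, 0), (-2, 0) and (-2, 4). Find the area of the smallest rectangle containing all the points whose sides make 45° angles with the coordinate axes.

In coordinates u = x + y, v = x − y the rectangle is axis-aligned; the map (x,y)→(u,v) scales areas by 2.
u-values: -1, -4, -2, 2; range = 2 − (-4) = 6.
v-values: 1, -4, -2, -6; range = 1 − (-6) = 7.
Area = (6 × 7) / 2 = 21.

21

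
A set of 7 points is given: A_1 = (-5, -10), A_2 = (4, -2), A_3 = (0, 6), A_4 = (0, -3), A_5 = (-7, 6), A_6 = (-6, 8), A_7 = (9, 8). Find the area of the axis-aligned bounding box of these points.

288

x ranges over [-7, 9], width 16.
y ranges over [-10, 8], height 18.
Area = 16 × 18 = 288.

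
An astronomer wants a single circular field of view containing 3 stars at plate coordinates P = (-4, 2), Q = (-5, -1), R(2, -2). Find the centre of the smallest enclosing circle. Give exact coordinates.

(-15/11, -6/11)

Side lengths²: PQ² = 10, PR² = 52, QR² = 50.
Since PR² = 52 < 50 + 10 = 60, the triangle is acute, so the smallest enclosing circle is the circumcircle.
Circumcentre = (-15/11, -6/11), r² = 1625/121.
Centre = (-15/11, -6/11).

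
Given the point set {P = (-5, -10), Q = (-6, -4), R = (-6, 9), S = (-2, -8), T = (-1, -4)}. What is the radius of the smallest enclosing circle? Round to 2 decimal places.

The minimum enclosing circle of a finite set is fixed by two of the points (as a diameter) or three (as a circumcircle).
The farthest pair is P–R with squared distance 362. The circle on this segment as diameter has centre (-5.5, -0.5) and r² = 362/4 = 90.5.
Check Q: distance² to centre = 12.5 ≤ 90.5, so it lies inside.
All remaining points lie in this disk, and no smaller disk contains both endpoints, so this is the minimum enclosing circle.
r = √(90.5) ≈ 9.51.

9.51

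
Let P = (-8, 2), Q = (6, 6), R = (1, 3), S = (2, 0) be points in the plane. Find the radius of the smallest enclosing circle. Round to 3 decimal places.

The farthest pair is P–Q with squared distance 212. The circle on this segment as diameter has centre (-1, 4) and r² = 212/4 = 53.
Check R: distance² to centre = 5 ≤ 53, so it lies inside.
All remaining points lie in this disk, and no smaller disk contains both endpoints, so this is the minimum enclosing circle.
r = √53 ≈ 7.280.

7.280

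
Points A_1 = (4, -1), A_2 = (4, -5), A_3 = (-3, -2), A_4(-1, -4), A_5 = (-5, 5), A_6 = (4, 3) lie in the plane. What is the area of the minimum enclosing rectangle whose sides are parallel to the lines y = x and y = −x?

114

In coordinates u = x + y, v = x − y the rectangle is axis-aligned; the map (x,y)→(u,v) scales areas by 2.
u-values: 3, -1, -5, -5, 0, 7; range = 7 − (-5) = 12.
v-values: 5, 9, -1, 3, -10, 1; range = 9 − (-10) = 19.
Area = (12 × 19) / 2 = 114.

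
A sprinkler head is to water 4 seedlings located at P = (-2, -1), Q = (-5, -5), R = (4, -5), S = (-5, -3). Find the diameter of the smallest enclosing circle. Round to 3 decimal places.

The minimum enclosing circle of a finite set is fixed by two of the points (as a diameter) or three (as a circumcircle).
The farthest pair is R–S with squared distance 85. The circle on this segment as diameter has centre (-0.5, -4) and r² = 85/4 = 21.25.
Check P: distance² to centre = 11.25 ≤ 21.25, so it lies inside.
All remaining points lie in this disk, and no smaller disk contains both endpoints, so this is the minimum enclosing circle.
Diameter = 2r = 2√(21.25) ≈ 9.220.

9.220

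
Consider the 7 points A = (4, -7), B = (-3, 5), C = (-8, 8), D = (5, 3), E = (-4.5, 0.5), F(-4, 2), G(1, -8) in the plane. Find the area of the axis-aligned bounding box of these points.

208

x ranges over [-8, 5], width 13.
y ranges over [-8, 8], height 16.
Area = 13 × 16 = 208.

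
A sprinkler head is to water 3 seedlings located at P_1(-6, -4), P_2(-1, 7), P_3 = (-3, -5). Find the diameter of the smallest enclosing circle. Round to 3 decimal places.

12.233

Side lengths²: P_1P_2² = 146, P_1P_3² = 10, P_2P_3² = 148.
Since P_2P_3² = 148 < 146 + 10 = 156, the triangle is acute, so the smallest enclosing circle is the circumcircle.
Circumcentre = (-50/19, 21/19), r² = 13505/361.
Diameter = 2r = 2√(13505/361) ≈ 12.233.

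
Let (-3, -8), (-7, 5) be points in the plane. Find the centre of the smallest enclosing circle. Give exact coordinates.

The smallest circle enclosing two points has them as diameter endpoints.
Centre = midpoint = (-5, -1.5); r² = |(-3, -8)−(-7, 5)|²/4 = 185/4 = 46.25.
Centre = (-5, -1.5).

(-5, -1.5)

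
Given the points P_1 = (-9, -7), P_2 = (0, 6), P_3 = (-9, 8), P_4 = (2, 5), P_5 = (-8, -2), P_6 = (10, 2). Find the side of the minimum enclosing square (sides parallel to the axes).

The bounding box has width 19 and height 15.
An axis-aligned square enclosing the set must have side ≥ max(width, height).
So the minimum side is max(19, 15) = 19.

19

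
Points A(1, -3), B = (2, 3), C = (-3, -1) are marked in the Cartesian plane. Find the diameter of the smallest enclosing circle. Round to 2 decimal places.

Side lengths²: AB² = 37, AC² = 20, BC² = 41.
Since BC² = 41 < 37 + 20 = 57, the triangle is acute, so the smallest enclosing circle is the circumcircle.
Circumcentre = (3/26, 3/13), r² = 7585/676.
Diameter = 2r = 2√(7585/676) ≈ 6.70.

6.70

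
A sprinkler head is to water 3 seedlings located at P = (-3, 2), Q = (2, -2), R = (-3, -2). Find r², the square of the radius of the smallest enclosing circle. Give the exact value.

10.25

Side lengths²: PQ² = 41, PR² = 16, QR² = 25.
Since PQ² = 41 ≥ 25 + 16 = 41, the angle opposite PQ is not acute, so the smallest enclosing circle has PQ as diameter.
Centre = midpoint of PQ = (-0.5, 0), r² = 41/4 = 10.25.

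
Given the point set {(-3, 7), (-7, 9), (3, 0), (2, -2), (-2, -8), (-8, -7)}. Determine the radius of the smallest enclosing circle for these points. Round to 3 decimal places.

8.860

A smallest enclosing disk is always determined by at most three of the input points on its boundary.
The farthest pair is (-7, 9)–(-2, -8) with squared distance 314. The circle on this segment as diameter has centre (-4.5, 0.5) and r² = 314/4 = 78.5.
Check (-3, 7): distance² to centre = 44.5 ≤ 78.5, so it lies inside.
All remaining points lie in this disk, and no smaller disk contains both endpoints, so this is the minimum enclosing circle.
r = √(78.5) ≈ 8.860.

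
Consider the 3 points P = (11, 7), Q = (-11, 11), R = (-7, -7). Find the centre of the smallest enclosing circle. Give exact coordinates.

(-18/19, 72/19)

Side lengths²: PQ² = 500, PR² = 520, QR² = 340.
Since PR² = 520 < 500 + 340 = 840, the triangle is acute, so the smallest enclosing circle is the circumcircle.
Circumcentre = (-18/19, 72/19), r² = 55250/361.
Centre = (-18/19, 72/19).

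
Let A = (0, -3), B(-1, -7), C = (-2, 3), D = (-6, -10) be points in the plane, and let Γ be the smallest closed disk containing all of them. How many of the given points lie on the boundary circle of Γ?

The minimum enclosing circle of a finite set is fixed by two of the points (as a diameter) or three (as a circumcircle).
The farthest pair is C–D with squared distance 185. The circle on this segment as diameter has centre (-4, -3.5) and r² = 185/4 = 46.25.
Check A: distance² to centre = 16.25 ≤ 46.25, so it lies inside.
All remaining points lie in this disk, and no smaller disk contains both endpoints, so this is the minimum enclosing circle.
The points at distance exactly r from the centre are C, D — 2 points.

2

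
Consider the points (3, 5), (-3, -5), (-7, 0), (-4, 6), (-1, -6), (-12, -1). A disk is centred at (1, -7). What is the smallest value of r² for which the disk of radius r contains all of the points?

The required radius is the distance from (1, -7) to the farthest point.
Squared distances: 148, 20, 113, 194, 5, 205.
Maximum is 205, attained at (-12, -1).

205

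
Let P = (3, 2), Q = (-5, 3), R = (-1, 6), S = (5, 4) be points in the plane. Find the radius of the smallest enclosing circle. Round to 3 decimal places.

5.025

The farthest pair is Q–S with squared distance 101. The circle on this segment as diameter has centre (0, 3.5) and r² = 101/4 = 25.25.
Check P: distance² to centre = 11.25 ≤ 25.25, so it lies inside.
All remaining points lie in this disk, and no smaller disk contains both endpoints, so this is the minimum enclosing circle.
r = √(25.25) ≈ 5.025.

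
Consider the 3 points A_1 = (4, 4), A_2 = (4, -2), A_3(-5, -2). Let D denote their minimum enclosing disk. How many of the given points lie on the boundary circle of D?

3

Side lengths²: A_1A_2² = 36, A_1A_3² = 117, A_2A_3² = 81.
Since A_1A_3² = 117 ≥ 81 + 36 = 117, the angle opposite A_1A_3 is not acute, so the smallest enclosing circle has A_1A_3 as diameter.
Centre = midpoint of A_1A_3 = (-0.5, 1), r² = 117/4 = 29.25.
The points at distance exactly r from the centre are A_1, A_2, A_3 — 3 points.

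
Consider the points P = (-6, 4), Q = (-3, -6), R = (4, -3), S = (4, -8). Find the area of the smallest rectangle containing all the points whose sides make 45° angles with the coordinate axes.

110

In coordinates u = x + y, v = x − y the rectangle is axis-aligned; the map (x,y)→(u,v) scales areas by 2.
u-values: -2, -9, 1, -4; range = 1 − (-9) = 10.
v-values: -10, 3, 7, 12; range = 12 − (-10) = 22.
Area = (10 × 22) / 2 = 110.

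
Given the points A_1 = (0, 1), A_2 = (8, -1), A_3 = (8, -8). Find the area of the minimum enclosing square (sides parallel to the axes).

81

The bounding box has width 8 and height 9.
An axis-aligned square enclosing the set must have side ≥ max(width, height).
So the minimum side is max(8, 9) = 9.
Area = 9² = 81.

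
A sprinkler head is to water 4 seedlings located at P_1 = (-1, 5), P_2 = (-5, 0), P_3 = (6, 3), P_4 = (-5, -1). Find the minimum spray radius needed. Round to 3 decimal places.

The minimum enclosing circle of a finite set is fixed by two of the points (as a diameter) or three (as a circumcircle).
The farthest pair is P_3–P_4 with squared distance 137. The circle on this segment as diameter has centre (0.5, 1) and r² = 137/4 = 34.25.
Check P_1: distance² to centre = 18.25 ≤ 34.25, so it lies inside.
All remaining points lie in this disk, and no smaller disk contains both endpoints, so this is the minimum enclosing circle.
r = √(34.25) ≈ 5.852.

5.852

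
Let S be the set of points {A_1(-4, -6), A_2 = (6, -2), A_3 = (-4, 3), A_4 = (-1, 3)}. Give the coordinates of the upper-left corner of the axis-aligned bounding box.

x-range [-4, 6], y-range [-6, 3].
The upper-left corner is (-4, 3).

(-4, 3)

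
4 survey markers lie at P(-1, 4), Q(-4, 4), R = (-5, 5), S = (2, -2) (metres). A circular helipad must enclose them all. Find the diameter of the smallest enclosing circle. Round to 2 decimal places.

9.90

The minimum enclosing circle of a finite set is fixed by two of the points (as a diameter) or three (as a circumcircle).
The farthest pair is R–S with squared distance 98. The circle on this segment as diameter has centre (-1.5, 1.5) and r² = 98/4 = 24.5.
Check P: distance² to centre = 6.5 ≤ 24.5, so it lies inside.
All remaining points lie in this disk, and no smaller disk contains both endpoints, so this is the minimum enclosing circle.
Diameter = 2r = 2√(24.5) ≈ 9.90.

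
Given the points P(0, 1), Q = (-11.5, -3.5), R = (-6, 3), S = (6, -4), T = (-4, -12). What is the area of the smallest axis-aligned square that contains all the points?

306.25

The bounding box has width 17.5 and height 15.
An axis-aligned square enclosing the set must have side ≥ max(width, height).
So the minimum side is max(17.5, 15) = 17.5.
Area = 17.5² = 306.25.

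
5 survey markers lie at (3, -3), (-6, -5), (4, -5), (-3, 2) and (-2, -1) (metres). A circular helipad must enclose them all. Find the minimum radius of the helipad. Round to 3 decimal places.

The minimum enclosing circle is determined by three boundary points: (-6, -5), (4, -5), (-3, 2).
Their circumcentre is (-1, -3) with r² = 29.
The farthest remaining point (3, -3) is at distance² 16 ≤ 29.
r = √29 ≈ 5.385.

5.385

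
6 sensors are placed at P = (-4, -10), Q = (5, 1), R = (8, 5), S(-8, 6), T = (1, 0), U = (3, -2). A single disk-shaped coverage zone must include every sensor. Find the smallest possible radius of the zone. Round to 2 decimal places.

The minimum enclosing circle of a finite set is fixed by two of the points (as a diameter) or three (as a circumcircle).
The minimum enclosing circle is determined by three boundary points: P, R, S.
Their circumcentre is (-8/21, -25/42) with r² = 179129/1764.
The farthest remaining point Q is at distance² 55565/1764 ≤ 179129/1764.
r = √(179129/1764) ≈ 10.08.

10.08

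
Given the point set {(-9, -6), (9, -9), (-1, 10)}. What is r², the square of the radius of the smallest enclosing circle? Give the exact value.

Call the three points A, B, C in the order given.
Side lengths²: AB² = 333, AC² = 320, BC² = 461.
Since BC² = 461 < 333 + 320 = 653, the triangle is acute, so the smallest enclosing circle is the circumcircle.
Circumcentre = (14/13, -27/26), r² = 85285/676.

85285/676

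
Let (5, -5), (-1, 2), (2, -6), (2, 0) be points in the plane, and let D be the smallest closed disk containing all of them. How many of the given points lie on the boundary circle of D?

2

A smallest enclosing disk is always determined by at most three of the input points on its boundary.
The farthest pair is (5, -5)–(-1, 2) with squared distance 85. The circle on this segment as diameter has centre (2, -1.5) and r² = 85/4 = 21.25.
Check (2, -6): distance² to centre = 20.25 ≤ 21.25, so it lies inside.
All remaining points lie in this disk, and no smaller disk contains both endpoints, so this is the minimum enclosing circle.
The points at distance exactly r from the centre are (5, -5), (-1, 2) — 2 points.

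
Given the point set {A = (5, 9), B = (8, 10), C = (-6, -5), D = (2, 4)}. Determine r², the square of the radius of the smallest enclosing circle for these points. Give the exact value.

105.25

A smallest enclosing disk is always determined by at most three of the input points on its boundary.
The farthest pair is B–C with squared distance 421. The circle on this segment as diameter has centre (1, 2.5) and r² = 421/4 = 105.25.
Check A: distance² to centre = 58.25 ≤ 105.25, so it lies inside.
All remaining points lie in this disk, and no smaller disk contains both endpoints, so this is the minimum enclosing circle.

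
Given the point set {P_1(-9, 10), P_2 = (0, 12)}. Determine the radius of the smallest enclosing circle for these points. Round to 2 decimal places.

The smallest circle enclosing two points has them as diameter endpoints.
Centre = midpoint = (-4.5, 11); r² = |P_1P_2|²/4 = 85/4 = 21.25.
r = √(21.25) ≈ 4.61.

4.61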